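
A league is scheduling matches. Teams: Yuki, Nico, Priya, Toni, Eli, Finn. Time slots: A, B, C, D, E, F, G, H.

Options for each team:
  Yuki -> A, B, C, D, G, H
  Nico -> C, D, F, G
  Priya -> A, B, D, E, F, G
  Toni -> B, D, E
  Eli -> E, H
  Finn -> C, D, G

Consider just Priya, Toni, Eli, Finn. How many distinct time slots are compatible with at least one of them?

The union of neighbours of {Priya, Toni, Eli, Finn} is {A, B, C, D, E, F, G, H}, which has 8 elements.
Since |N(S)| = 8 ≥ |S| = 4, Hall's condition holds for this subset.

8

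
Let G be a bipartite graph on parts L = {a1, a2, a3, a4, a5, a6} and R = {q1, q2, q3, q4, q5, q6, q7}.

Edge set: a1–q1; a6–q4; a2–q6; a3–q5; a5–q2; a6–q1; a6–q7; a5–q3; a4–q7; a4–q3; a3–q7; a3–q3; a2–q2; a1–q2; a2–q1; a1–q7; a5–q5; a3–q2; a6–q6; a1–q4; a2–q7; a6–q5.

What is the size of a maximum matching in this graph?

6

One maximum matching: a1-q4, a2-q2, a3-q7, a4-q3, a5-q5, a6-q6.
All 6 left vertices are matched, so no larger matching exists.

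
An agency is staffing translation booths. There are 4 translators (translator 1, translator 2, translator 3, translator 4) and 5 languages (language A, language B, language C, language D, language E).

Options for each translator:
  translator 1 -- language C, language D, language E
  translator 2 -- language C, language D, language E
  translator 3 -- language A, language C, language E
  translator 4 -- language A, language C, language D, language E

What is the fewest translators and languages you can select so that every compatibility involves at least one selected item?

{translator 1, translator 2, translator 3, translator 4} is a vertex cover of size 4: every edge has an endpoint in this set.
No smaller cover exists because translator 1–language C, translator 2–language E, translator 3–language A, translator 4–language D is a matching of size 4, and a cover must include an endpoint of each of these disjoint edges (König's theorem).

4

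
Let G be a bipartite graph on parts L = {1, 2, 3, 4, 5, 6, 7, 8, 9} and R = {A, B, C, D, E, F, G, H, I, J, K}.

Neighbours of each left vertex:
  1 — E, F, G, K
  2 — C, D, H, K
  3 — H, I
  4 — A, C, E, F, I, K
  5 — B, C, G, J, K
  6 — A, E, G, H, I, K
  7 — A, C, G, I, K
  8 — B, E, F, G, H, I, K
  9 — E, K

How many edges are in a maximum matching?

9

For example, pair 1–F, 2–C, 3–H, 4–I, 5–J, 6–G, 7–A, 8–K, 9–E.
All 9 left vertices are matched, so no larger matching exists.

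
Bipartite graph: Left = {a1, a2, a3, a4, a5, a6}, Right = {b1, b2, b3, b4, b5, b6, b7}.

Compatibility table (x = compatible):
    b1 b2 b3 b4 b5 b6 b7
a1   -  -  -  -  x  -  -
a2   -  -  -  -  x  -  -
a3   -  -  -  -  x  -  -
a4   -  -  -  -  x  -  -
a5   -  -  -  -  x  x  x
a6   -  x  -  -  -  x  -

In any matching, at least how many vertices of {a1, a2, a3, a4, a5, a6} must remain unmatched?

3

One maximum matching: a1→b5, a5→b7, a6→b6.
The set {a1, a2, a3, a4} has only 1 neighbour ({b5}), so by Hall's theorem at most 3 of the 6 left vertices can be matched.
That matches 3 of the 6, leaving 3 unmatched; no matching can do better.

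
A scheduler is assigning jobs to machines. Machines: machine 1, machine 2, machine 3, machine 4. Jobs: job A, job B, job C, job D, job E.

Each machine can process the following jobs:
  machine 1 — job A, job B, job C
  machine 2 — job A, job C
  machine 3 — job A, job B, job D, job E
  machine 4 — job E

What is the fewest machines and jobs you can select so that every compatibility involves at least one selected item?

4

A maximum matching has 4 edges (e.g. machine 1–job B, machine 2–job C, machine 3–job A, machine 4–job E).
By König's theorem the minimum vertex cover has the same size. One such cover is {machine 1, machine 2, machine 3, machine 4}.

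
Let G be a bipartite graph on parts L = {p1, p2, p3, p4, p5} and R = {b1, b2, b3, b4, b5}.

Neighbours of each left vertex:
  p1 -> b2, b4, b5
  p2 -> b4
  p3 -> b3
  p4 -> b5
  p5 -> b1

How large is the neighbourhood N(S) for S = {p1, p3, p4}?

The union of neighbours of {p1, p3, p4} is {b2, b3, b4, b5}, which has 4 elements.
Since |N(S)| = 4 ≥ |S| = 3, Hall's condition holds for this subset.

4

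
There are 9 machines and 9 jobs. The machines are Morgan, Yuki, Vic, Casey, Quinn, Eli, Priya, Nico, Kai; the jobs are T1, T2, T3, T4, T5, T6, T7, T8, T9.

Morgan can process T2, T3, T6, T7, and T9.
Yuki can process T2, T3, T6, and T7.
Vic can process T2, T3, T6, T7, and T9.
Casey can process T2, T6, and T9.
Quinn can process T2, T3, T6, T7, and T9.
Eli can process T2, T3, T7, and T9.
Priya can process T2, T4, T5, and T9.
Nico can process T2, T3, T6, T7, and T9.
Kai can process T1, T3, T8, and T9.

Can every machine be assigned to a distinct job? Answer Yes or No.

No

The set {Morgan, Yuki, Vic, Casey, Quinn, Eli, Nico} has only 5 neighbours ({T2, T3, T6, T7, T9}), so by Hall's theorem at most 7 of the 9 machines can be matched.
Hence no matching covers every machine.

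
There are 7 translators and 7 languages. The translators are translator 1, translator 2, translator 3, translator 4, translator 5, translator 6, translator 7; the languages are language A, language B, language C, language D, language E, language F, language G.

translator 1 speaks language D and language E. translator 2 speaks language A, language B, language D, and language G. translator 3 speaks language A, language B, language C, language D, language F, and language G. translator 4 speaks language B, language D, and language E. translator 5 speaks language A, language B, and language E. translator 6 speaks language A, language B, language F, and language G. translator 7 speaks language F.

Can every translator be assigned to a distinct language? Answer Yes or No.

One maximum matching: translator 1→language D, translator 2→language G, translator 3→language C, translator 4→language E, translator 5→language A, translator 6→language B, translator 7→language F.
All 7 translators are covered.

Yes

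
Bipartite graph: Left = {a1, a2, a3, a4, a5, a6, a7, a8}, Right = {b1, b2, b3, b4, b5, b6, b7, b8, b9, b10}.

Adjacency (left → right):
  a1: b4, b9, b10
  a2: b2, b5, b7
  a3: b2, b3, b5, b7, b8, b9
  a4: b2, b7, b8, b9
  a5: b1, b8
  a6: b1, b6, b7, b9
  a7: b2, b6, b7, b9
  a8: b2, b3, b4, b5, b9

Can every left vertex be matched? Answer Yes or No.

Yes

A valid assignment of size 8: a1–b4, a2–b2, a3–b7, a4–b8, a5–b1, a6–b6, a7–b9, a8–b5.
Every left vertex is matched, so this matching saturates all of them.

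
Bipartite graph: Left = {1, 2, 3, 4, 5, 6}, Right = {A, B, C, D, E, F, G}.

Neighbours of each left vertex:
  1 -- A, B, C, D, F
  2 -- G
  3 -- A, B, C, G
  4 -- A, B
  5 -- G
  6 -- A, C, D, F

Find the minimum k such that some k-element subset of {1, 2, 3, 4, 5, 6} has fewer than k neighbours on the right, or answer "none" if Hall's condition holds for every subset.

2

Take S = {2, 5}. Its neighbourhood is {G}, so |N(S)| = 1 < |S| = 2.
No single vertex violates Hall's condition since each has at least one neighbour, so 2 is the minimum.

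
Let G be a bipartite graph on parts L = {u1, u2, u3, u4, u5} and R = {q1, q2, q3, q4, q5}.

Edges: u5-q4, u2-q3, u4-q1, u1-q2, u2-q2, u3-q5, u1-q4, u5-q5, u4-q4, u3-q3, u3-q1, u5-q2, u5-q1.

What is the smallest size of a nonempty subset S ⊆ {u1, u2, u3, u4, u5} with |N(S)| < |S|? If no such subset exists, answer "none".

none

A matching saturating every left vertex exists, for instance u1→q4, u2→q3, u3→q5, u4→q1, u5→q2.
By Hall's marriage theorem, this means |N(S)| ≥ |S| for every subset S, so no violating subset exists.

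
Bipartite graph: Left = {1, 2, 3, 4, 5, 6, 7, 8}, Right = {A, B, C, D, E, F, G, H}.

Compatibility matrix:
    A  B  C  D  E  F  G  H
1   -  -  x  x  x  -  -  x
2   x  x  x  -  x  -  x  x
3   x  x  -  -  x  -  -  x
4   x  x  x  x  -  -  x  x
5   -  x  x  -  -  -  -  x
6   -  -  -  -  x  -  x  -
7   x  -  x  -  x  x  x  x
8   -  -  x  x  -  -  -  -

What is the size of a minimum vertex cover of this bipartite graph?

8

The 8 edges 1–D, 2–H, 3–E, 4–A, 5–B, 6–G, 7–F, 8–C form a matching, so any vertex cover needs at least 8 vertices (one per matched edge).
Conversely {1, 2, 3, 4, 5, 6, 7, 8} meets every edge and has exactly 8 vertices, so 8 is optimal.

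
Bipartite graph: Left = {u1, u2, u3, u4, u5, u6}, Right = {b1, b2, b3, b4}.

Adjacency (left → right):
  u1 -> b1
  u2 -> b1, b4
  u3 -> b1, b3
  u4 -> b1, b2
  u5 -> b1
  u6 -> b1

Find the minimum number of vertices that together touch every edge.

A maximum matching has 4 edges (e.g. u1–b1, u2–b4, u3–b3, u4–b2).
By König's theorem the minimum vertex cover has the same size. One such cover is {u2, u3, u4, b1}.

4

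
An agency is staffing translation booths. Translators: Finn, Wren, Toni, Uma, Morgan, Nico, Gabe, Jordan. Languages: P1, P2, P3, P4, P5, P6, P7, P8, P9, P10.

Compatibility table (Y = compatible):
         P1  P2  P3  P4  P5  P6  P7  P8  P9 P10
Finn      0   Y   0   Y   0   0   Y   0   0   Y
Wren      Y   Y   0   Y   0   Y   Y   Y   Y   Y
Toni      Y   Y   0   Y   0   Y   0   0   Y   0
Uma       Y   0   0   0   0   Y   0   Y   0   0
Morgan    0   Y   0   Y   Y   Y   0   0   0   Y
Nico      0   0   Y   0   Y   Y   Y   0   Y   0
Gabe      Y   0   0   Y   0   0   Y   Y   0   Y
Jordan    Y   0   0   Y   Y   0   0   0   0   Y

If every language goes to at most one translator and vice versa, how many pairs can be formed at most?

8

One maximum matching: Finn→P10, Wren→P9, Toni→P6, Uma→P8, Morgan→P2, Nico→P3, Gabe→P7, Jordan→P1.
All 8 translators are matched, so no larger matching exists.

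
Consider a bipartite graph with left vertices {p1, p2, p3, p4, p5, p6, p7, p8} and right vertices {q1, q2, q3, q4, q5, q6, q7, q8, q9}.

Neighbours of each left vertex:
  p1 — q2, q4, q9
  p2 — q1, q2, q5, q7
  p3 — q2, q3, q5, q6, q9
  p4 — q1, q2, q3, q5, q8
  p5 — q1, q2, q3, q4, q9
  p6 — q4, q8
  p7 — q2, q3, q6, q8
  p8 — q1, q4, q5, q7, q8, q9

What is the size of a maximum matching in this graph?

One maximum matching: p1–q4, p2–q7, p3–q6, p4–q3, p5–q1, p6–q8, p7–q2, p8–q9.
This saturates every left vertex, so 8 is the maximum.

8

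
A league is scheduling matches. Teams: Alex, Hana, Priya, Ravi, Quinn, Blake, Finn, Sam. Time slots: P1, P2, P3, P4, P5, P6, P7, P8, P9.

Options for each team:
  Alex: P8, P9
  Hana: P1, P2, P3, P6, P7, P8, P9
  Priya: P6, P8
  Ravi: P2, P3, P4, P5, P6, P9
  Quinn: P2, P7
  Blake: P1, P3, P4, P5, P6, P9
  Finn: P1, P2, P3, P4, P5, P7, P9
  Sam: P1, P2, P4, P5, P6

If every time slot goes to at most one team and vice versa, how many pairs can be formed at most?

One maximum matching: Alex→P9, Hana→P2, Priya→P8, Ravi→P5, Quinn→P7, Blake→P6, Finn→P3, Sam→P1.
This saturates every team, so 8 is the maximum.

8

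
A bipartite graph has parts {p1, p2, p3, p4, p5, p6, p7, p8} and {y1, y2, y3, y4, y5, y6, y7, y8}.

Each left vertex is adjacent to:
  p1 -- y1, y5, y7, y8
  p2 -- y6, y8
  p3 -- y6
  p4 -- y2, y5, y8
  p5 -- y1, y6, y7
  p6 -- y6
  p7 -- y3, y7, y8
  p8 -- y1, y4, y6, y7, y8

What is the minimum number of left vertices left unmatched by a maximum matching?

One maximum matching: p1→y5, p2→y8, p3→y6, p4→y2, p5→y1, p7→y3, p8→y7.
The set {p3, p6} has only 1 neighbour ({y6}), so by Hall's theorem at most 7 of the 8 left vertices can be matched.
That matches 7 of the 8, leaving 1 unmatched; no matching can do better.

1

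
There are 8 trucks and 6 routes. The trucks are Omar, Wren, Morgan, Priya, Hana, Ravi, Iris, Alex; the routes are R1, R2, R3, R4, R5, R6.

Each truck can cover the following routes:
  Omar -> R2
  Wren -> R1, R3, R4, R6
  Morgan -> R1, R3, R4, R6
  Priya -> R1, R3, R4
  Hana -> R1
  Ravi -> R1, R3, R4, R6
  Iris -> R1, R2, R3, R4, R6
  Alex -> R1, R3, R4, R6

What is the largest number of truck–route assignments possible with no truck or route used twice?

5

One maximum matching: Omar–R2, Wren–R3, Morgan–R6, Priya–R4, Hana–R1.
The set {Omar, Wren, Morgan, Priya, Hana, Ravi, Iris, Alex} has only 5 neighbours ({R1, R2, R3, R4, R6}), so by Hall's theorem at most 5 of the 8 trucks can be matched.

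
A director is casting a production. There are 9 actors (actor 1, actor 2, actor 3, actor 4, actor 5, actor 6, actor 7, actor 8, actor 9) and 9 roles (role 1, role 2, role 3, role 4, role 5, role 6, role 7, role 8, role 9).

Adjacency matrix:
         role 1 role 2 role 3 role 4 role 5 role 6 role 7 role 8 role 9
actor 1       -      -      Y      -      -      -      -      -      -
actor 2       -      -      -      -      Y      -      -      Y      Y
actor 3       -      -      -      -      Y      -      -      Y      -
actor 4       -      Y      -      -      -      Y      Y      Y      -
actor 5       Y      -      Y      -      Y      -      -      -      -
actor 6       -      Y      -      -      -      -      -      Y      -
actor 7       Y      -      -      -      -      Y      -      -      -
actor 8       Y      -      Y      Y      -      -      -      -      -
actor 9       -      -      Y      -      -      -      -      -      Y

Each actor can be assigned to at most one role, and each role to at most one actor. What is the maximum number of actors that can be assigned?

9

One maximum matching: actor 1-role 3, actor 2-role 8, actor 3-role 5, actor 4-role 7, actor 5-role 1, actor 6-role 2, actor 7-role 6, actor 8-role 4, actor 9-role 9.
All 9 actors are matched, so no larger matching exists.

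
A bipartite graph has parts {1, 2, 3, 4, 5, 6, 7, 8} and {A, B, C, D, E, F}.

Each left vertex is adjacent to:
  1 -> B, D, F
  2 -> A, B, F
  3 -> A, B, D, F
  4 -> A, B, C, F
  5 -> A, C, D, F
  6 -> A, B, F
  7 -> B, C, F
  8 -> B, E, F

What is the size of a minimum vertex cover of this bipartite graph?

6

{8, A, B, C, D, F} is a vertex cover of size 6: every edge has an endpoint in this set.
No smaller cover exists because 1–D, 2–A, 3–B, 4–C, 5–F, 8–E is a matching of size 6, and a cover must include an endpoint of each of these disjoint edges (König's theorem).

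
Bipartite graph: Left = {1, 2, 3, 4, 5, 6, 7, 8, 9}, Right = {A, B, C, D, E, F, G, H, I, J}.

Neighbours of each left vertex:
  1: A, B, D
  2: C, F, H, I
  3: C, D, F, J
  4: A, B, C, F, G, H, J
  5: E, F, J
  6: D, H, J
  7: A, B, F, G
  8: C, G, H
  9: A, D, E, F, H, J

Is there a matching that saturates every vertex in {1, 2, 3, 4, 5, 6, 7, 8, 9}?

Yes

For example, pair 1–B, 2–H, 3–C, 4–A, 5–E, 6–D, 7–F, 8–G, 9–J.
Every left vertex is matched, so this matching saturates all of them.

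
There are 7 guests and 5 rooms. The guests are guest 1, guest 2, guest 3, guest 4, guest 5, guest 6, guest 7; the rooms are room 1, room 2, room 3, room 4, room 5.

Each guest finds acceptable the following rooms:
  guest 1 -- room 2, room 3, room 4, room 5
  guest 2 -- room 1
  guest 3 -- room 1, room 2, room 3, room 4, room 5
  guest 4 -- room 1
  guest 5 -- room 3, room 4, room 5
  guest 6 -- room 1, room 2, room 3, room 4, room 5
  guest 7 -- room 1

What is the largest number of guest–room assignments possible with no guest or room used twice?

5

A valid assignment of size 5: guest 1–room 2, guest 2–room 1, guest 3–room 5, guest 5–room 3, guest 6–room 4.
The set {guest 2, guest 4, guest 7} has only 1 neighbour ({room 1}), so by Hall's theorem at most 5 of the 7 guests can be matched.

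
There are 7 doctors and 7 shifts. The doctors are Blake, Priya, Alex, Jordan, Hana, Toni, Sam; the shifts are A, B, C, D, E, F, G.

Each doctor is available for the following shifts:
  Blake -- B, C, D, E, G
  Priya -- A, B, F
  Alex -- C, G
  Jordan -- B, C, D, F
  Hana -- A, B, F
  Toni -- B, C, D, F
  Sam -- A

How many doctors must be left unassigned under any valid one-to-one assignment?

A valid assignment of size 7: Blake→E, Priya→B, Alex→G, Jordan→D, Hana→F, Toni→C, Sam→A.
All 7 doctors are matched, so no larger matching exists.
That matches 7 of the 7, leaving 0 unmatched; no matching can do better.

0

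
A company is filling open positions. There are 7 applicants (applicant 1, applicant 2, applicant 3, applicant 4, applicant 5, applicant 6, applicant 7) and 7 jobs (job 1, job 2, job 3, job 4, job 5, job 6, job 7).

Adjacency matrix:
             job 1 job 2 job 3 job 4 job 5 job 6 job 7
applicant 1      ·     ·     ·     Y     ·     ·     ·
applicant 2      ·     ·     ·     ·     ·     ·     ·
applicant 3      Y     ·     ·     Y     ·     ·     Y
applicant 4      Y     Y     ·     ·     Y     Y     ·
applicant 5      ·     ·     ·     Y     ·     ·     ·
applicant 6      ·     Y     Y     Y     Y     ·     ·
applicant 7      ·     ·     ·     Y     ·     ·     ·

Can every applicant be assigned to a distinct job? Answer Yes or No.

No

The set {applicant 1, applicant 2, applicant 5, applicant 7} has only 1 neighbour ({job 4}), so by Hall's theorem at most 4 of the 7 applicants can be matched.
Hence no matching covers every applicant.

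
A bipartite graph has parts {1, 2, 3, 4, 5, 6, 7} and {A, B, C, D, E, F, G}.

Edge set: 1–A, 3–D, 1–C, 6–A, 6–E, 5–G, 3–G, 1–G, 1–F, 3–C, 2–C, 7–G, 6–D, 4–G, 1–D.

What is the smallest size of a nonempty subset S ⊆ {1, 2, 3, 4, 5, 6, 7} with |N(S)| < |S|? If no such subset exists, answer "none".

Take S = {4, 5}. Its neighbourhood is {G}, so |N(S)| = 1 < |S| = 2.
No single vertex violates Hall's condition since each has at least one neighbour, so 2 is the minimum.

2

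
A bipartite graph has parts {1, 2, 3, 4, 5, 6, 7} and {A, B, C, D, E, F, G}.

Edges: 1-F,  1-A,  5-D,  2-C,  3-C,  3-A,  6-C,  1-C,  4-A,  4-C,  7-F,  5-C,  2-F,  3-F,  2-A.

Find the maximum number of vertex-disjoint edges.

4

A valid assignment of size 4: 1-A, 2-C, 3-F, 5-D.
The set {1, 2, 3, 4, 6, 7} has only 3 neighbours ({A, C, F}), so by Hall's theorem at most 4 of the 7 left vertices can be matched.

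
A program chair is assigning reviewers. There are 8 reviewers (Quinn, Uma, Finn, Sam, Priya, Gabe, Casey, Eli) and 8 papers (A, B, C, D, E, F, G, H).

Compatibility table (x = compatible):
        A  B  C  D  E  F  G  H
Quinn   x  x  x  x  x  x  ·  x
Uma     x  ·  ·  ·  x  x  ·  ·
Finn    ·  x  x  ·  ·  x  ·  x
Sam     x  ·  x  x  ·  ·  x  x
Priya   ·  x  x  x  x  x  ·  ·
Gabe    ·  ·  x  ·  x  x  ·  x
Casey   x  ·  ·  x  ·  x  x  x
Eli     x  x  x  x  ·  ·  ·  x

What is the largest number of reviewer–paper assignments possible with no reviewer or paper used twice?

8

One maximum matching: Quinn→B, Uma→F, Finn→C, Sam→G, Priya→D, Gabe→E, Casey→H, Eli→A.
All 8 reviewers are matched, so no larger matching exists.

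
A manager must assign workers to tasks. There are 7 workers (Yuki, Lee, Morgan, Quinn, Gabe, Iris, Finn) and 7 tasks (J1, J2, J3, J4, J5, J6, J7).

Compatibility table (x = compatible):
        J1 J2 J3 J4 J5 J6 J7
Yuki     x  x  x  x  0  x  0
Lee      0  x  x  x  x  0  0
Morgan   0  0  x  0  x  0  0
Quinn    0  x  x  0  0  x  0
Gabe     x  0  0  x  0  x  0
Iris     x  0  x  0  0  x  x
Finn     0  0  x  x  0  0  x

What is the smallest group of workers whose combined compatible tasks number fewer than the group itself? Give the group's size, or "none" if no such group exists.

none

A matching saturating every worker exists, for instance Yuki→J2, Lee→J4, Morgan→J5, Quinn→J6, Gabe→J1, Iris→J7, Finn→J3.
By Hall's marriage theorem, this means |N(S)| ≥ |S| for every subset S, so no violating subset exists.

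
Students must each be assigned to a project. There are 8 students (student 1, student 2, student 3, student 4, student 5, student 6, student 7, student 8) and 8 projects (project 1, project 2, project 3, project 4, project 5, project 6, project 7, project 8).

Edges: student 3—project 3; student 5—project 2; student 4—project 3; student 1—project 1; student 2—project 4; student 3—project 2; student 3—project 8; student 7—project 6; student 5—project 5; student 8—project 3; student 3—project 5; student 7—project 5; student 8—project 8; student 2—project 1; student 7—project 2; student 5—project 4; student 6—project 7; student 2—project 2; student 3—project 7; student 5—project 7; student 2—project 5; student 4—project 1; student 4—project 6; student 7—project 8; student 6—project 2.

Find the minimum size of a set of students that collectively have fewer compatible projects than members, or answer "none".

A matching saturating every student exists, for instance student 1→project 1, student 2→project 4, student 3→project 3, student 4→project 6, student 5→project 5, student 6→project 7, student 7→project 2, student 8→project 8.
By Hall's marriage theorem, this means |N(S)| ≥ |S| for every subset S, so no violating subset exists.

none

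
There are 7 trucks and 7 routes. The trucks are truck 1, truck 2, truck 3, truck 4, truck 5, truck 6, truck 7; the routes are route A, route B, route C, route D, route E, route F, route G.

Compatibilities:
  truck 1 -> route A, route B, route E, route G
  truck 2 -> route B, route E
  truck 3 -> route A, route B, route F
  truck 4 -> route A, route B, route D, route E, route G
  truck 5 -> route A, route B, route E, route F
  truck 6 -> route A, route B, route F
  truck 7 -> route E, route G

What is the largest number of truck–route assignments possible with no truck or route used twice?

6

One maximum matching: truck 1→route G, truck 2→route E, truck 3→route A, truck 4→route D, truck 5→route F, truck 6→route B.
The set {truck 1, truck 2, truck 3, truck 5, truck 6, truck 7} has only 5 neighbours ({route A, route B, route E, route F, route G}), so by Hall's theorem at most 6 of the 7 trucks can be matched.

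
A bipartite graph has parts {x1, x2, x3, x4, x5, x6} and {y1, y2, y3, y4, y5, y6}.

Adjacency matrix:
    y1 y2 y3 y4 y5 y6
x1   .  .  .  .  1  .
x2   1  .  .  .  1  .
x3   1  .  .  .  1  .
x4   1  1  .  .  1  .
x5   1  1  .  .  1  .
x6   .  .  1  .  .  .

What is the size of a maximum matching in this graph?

A valid assignment of size 4: x1→y5, x2→y1, x4→y2, x6→y3.
The set {x1, x2, x3, x4, x5} has only 3 neighbours ({y1, y2, y5}), so by Hall's theorem at most 4 of the 6 left vertices can be matched.

4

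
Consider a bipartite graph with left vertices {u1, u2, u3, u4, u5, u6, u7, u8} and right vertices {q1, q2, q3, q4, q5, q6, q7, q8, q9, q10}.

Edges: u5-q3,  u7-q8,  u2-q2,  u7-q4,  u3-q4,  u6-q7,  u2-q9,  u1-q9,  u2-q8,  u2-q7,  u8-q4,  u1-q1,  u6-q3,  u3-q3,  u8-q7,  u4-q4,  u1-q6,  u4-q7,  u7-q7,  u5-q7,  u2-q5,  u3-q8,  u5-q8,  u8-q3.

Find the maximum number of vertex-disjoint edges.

For example, pair u1-q6, u2-q9, u3-q8, u4-q4, u5-q3, u6-q7.
The set {u3, u4, u5, u6, u7, u8} has only 4 neighbours ({q3, q4, q7, q8}), so by Hall's theorem at most 6 of the 8 left vertices can be matched.

6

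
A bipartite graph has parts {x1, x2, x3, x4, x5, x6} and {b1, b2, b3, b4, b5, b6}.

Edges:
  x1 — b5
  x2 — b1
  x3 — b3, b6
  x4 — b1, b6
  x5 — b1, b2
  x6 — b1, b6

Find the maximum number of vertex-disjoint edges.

5

One maximum matching: x1–b5, x2–b1, x3–b3, x4–b6, x5–b2.
The set {x2, x4, x6} has only 2 neighbours ({b1, b6}), so by Hall's theorem at most 5 of the 6 left vertices can be matched.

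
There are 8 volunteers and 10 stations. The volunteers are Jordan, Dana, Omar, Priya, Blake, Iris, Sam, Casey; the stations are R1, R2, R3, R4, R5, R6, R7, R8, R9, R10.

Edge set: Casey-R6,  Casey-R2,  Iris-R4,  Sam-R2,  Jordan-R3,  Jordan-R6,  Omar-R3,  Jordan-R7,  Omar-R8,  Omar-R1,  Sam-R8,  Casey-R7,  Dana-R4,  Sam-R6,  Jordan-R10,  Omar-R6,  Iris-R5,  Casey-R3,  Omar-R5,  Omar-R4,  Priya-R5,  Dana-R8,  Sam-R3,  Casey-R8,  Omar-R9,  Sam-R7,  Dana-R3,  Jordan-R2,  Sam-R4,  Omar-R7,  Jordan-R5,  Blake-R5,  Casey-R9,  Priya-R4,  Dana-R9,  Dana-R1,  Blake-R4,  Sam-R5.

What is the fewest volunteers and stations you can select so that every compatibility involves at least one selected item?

{Jordan, Dana, Omar, Sam, Casey, R4, R5} is a vertex cover of size 7: every edge has an endpoint in this set.
No smaller cover exists because Jordan–R6, Dana–R3, Omar–R1, Priya–R5, Blake–R4, Sam–R2, Casey–R9 is a matching of size 7, and a cover must include an endpoint of each of these disjoint edges (König's theorem).

7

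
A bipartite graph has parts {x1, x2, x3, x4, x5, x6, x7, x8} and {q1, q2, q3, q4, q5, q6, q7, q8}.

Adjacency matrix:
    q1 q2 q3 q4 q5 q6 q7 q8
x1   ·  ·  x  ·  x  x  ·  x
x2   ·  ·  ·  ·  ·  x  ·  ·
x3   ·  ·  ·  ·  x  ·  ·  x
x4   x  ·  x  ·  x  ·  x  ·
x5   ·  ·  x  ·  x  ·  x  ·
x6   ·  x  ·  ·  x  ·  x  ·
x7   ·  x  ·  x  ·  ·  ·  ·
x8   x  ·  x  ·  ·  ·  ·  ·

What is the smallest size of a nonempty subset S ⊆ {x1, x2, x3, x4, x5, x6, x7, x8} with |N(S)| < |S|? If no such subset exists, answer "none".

none

A matching saturating every left vertex exists, for instance x1→q8, x2→q6, x3→q5, x4→q1, x5→q7, x6→q2, x7→q4, x8→q3.
By Hall's marriage theorem, this means |N(S)| ≥ |S| for every subset S, so no violating subset exists.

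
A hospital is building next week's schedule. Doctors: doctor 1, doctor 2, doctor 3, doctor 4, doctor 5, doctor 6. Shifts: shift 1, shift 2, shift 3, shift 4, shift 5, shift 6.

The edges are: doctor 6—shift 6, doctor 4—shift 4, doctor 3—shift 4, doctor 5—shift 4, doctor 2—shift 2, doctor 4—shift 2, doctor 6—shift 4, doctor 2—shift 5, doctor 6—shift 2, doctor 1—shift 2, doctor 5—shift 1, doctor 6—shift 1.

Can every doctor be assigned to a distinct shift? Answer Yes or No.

No

The set {doctor 1, doctor 3, doctor 4} has only 2 neighbours ({shift 2, shift 4}), so by Hall's theorem at most 5 of the 6 doctors can be matched.
Hence no matching covers every doctor.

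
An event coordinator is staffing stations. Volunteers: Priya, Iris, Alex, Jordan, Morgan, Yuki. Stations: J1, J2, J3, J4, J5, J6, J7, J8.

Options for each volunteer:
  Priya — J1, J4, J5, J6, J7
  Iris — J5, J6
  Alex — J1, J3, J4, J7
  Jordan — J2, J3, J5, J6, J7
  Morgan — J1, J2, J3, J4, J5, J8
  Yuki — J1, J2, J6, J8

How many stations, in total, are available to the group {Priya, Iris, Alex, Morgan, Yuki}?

8

The union of neighbours of {Priya, Iris, Alex, Morgan, Yuki} is {J1, J2, J3, J4, J5, J6, J7, J8}, which has 8 elements.
Since |N(S)| = 8 ≥ |S| = 5, Hall's condition holds for this subset.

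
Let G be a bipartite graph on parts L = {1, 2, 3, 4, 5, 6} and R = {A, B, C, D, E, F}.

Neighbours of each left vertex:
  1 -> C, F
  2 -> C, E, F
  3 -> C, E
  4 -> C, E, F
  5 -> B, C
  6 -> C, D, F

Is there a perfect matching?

No

The set {1, 2, 3, 4} has only 3 neighbours ({C, E, F}), so by Hall's theorem at most 5 of the 6 left vertices can be matched.
Hence no matching covers every left vertex.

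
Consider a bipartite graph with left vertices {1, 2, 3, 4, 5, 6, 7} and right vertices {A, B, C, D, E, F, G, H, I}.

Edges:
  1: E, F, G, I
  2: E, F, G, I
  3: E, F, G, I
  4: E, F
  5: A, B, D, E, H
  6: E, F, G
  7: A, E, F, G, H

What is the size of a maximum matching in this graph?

6

For example, pair 1→I, 2→F, 3→G, 4→E, 5→H, 7→A.
The set {1, 2, 3, 4, 6} has only 4 neighbours ({E, F, G, I}), so by Hall's theorem at most 6 of the 7 left vertices can be matched.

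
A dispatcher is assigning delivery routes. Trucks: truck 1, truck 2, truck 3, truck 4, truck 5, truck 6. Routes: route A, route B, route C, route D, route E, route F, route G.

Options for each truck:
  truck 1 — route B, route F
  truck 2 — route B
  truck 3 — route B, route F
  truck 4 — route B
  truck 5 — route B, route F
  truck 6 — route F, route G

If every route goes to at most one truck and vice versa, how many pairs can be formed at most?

A valid assignment of size 3: truck 1→route F, truck 2→route B, truck 6→route G.
The set {truck 1, truck 2, truck 3, truck 4, truck 5} has only 2 neighbours ({route B, route F}), so by Hall's theorem at most 3 of the 6 trucks can be matched.

3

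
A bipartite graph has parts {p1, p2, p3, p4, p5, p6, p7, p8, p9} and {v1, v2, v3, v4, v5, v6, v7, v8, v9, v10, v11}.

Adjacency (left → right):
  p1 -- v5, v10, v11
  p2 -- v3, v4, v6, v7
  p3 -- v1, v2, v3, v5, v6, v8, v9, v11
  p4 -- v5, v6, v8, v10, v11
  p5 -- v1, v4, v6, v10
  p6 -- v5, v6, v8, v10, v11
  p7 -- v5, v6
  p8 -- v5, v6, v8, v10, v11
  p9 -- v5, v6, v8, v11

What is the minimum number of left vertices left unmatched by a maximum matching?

A valid assignment of size 8: p1–v5, p2–v7, p3–v3, p4–v8, p5–v1, p6–v11, p7–v6, p8–v10.
The set {p1, p4, p6, p7, p8, p9} has only 5 neighbours ({v10, v11, v5, v6, v8}), so by Hall's theorem at most 8 of the 9 left vertices can be matched.
That matches 8 of the 9, leaving 1 unmatched; no matching can do better.

1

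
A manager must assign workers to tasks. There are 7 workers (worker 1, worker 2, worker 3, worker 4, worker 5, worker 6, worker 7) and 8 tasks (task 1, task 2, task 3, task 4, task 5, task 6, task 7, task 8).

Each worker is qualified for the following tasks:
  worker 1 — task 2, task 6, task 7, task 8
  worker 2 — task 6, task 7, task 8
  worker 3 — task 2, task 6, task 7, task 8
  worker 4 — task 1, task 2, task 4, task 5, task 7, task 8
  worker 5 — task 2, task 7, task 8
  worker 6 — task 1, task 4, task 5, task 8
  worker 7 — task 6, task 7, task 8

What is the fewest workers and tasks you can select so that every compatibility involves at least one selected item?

{worker 4, worker 6, task 2, task 6, task 7, task 8} is a vertex cover of size 6: every edge has an endpoint in this set.
No smaller cover exists because worker 1–task 7, worker 2–task 8, worker 3–task 6, worker 4–task 4, worker 5–task 2, worker 6–task 1 is a matching of size 6, and a cover must include an endpoint of each of these disjoint edges (König's theorem).

6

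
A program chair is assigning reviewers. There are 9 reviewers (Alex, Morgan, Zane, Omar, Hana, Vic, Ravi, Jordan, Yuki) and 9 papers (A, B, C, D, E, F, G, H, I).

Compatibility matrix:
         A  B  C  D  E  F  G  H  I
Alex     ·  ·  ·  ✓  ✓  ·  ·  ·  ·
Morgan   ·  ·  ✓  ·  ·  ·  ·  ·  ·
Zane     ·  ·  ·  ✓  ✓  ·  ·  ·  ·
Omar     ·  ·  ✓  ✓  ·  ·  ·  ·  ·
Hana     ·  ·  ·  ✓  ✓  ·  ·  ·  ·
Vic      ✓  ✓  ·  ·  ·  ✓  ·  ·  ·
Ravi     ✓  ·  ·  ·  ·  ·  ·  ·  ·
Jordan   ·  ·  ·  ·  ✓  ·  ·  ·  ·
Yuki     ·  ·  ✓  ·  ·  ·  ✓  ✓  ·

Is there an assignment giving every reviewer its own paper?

The set {Alex, Morgan, Zane, Omar, Hana, Jordan} has only 3 neighbours ({C, D, E}), so by Hall's theorem at most 6 of the 9 reviewers can be matched.
Hence no matching covers every reviewer.

No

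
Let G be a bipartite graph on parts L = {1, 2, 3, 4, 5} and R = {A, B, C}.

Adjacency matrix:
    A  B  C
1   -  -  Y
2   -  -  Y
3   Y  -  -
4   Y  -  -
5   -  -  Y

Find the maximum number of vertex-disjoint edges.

For example, pair 1-C, 3-A.
The set {1, 2, 3, 4, 5} has only 2 neighbours ({A, C}), so by Hall's theorem at most 2 of the 5 left vertices can be matched.

2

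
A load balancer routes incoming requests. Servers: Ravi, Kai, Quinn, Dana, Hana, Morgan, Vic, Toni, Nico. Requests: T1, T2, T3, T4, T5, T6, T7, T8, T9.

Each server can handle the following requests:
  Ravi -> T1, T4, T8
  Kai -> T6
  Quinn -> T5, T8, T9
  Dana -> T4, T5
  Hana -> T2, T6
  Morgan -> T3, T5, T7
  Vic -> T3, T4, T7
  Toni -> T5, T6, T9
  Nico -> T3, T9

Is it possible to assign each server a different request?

For example, pair Ravi-T1, Kai-T6, Quinn-T8, Dana-T4, Hana-T2, Morgan-T7, Vic-T3, Toni-T5, Nico-T9.
All 9 servers are covered.

Yes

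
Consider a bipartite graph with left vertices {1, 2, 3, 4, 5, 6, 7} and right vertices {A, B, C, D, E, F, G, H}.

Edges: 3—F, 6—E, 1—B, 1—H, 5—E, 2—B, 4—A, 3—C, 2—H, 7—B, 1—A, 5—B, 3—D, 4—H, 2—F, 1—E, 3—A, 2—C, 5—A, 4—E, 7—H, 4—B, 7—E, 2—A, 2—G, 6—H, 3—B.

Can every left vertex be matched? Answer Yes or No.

No

The set {1, 4, 5, 6, 7} has only 4 neighbours ({A, B, E, H}), so by Hall's theorem at most 6 of the 7 left vertices can be matched.
Hence no matching covers every left vertex.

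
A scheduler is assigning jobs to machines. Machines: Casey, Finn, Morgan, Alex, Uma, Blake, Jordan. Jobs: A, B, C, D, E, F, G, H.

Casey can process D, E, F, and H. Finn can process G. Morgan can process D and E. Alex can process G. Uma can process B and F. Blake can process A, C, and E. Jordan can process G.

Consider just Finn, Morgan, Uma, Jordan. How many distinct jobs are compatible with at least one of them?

5

The union of neighbours of {Finn, Morgan, Uma, Jordan} is {B, D, E, F, G}, which has 5 elements.
Since |N(S)| = 5 ≥ |S| = 4, Hall's condition holds for this subset.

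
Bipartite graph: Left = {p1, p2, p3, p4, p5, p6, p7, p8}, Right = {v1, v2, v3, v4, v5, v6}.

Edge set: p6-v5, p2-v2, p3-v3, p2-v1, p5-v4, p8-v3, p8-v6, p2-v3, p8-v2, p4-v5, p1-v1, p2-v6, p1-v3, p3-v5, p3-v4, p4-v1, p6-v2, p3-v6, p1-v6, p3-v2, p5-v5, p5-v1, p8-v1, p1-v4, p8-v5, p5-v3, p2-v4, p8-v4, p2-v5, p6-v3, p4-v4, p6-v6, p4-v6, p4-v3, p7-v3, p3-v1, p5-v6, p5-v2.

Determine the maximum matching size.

One maximum matching: p1-v4, p2-v3, p3-v5, p4-v1, p5-v6, p6-v2.
The set {p1, p2, p3, p4, p5, p6, p7, p8} has only 6 neighbours ({v1, v2, v3, v4, v5, v6}), so by Hall's theorem at most 6 of the 8 left vertices can be matched.

6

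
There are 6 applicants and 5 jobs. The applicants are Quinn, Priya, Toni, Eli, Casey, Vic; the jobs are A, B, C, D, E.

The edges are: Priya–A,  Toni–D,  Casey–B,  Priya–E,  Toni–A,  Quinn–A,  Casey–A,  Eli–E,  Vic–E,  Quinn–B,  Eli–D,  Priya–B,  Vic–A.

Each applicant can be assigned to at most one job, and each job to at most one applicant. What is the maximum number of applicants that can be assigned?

A valid assignment of size 4: Quinn–A, Priya–B, Toni–D, Eli–E.
The set {Quinn, Priya, Toni, Eli, Casey, Vic} has only 4 neighbours ({A, B, D, E}), so by Hall's theorem at most 4 of the 6 applicants can be matched.

4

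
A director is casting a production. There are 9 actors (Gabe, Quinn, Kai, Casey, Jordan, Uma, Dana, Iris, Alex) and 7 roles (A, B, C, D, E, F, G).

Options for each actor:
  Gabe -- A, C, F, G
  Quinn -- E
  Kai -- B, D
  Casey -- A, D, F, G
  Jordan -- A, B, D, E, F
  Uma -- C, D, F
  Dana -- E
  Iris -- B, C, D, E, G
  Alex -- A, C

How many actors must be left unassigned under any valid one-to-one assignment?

2

For example, pair Gabe→C, Quinn→E, Kai→B, Casey→D, Jordan→A, Uma→F, Iris→G.
The set {Gabe, Quinn, Kai, Casey, Jordan, Uma, Dana, Iris, Alex} has only 7 neighbours ({A, B, C, D, E, F, G}), so by Hall's theorem at most 7 of the 9 actors can be matched.
That matches 7 of the 9, leaving 2 unmatched; no matching can do better.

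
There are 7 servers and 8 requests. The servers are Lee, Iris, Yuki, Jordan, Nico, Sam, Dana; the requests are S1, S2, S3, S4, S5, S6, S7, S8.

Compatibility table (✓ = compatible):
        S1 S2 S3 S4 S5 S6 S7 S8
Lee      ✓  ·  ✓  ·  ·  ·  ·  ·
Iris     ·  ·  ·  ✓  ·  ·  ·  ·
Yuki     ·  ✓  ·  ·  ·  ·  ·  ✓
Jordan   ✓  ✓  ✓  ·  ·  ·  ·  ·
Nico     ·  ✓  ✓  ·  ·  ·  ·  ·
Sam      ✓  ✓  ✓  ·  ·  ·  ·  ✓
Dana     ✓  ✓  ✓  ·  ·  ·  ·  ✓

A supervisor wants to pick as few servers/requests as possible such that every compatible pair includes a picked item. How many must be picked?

A maximum matching has 5 edges (e.g. Lee–S1, Iris–S4, Yuki–S8, Jordan–S3, Nico–S2).
By König's theorem the minimum vertex cover has the same size. One such cover is {Iris, S1, S2, S3, S8}.

5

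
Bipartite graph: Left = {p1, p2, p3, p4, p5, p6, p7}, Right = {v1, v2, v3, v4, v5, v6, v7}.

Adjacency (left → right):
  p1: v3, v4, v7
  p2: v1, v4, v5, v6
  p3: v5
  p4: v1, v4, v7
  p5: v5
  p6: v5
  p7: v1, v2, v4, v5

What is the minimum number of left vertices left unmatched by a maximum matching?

2

A valid assignment of size 5: p1-v4, p2-v6, p3-v5, p4-v7, p7-v2.
The set {p3, p5, p6} has only 1 neighbour ({v5}), so by Hall's theorem at most 5 of the 7 left vertices can be matched.
That matches 5 of the 7, leaving 2 unmatched; no matching can do better.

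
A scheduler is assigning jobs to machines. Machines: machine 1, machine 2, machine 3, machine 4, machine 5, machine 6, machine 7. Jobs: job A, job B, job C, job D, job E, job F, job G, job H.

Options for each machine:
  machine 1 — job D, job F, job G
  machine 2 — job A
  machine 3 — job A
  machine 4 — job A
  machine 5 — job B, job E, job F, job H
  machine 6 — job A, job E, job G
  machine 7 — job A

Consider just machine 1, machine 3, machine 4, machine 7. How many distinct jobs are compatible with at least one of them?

4

The union of neighbours of {machine 1, machine 3, machine 4, machine 7} is {job A, job D, job F, job G}, which has 4 elements.
Since |N(S)| = 4 ≥ |S| = 4, Hall's condition holds for this subset.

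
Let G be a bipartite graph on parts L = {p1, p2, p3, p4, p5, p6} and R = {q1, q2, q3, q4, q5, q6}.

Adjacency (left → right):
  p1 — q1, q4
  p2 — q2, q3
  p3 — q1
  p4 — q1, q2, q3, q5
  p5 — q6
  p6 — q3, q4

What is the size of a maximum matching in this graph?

6

One maximum matching: p1–q4, p2–q2, p3–q1, p4–q5, p5–q6, p6–q3.
This saturates every left vertex, so 6 is the maximum.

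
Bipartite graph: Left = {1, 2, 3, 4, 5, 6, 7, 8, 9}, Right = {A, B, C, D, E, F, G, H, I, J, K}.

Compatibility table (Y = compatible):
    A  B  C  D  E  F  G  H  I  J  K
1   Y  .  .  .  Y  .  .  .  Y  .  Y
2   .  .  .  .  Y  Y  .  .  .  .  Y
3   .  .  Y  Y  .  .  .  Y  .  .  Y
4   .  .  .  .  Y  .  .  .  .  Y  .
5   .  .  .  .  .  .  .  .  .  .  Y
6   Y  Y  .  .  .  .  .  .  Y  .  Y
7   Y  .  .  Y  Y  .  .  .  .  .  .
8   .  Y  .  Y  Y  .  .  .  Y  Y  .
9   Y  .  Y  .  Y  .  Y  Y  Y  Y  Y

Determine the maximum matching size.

A valid assignment of size 9: 1–A, 2–F, 3–C, 4–E, 5–K, 6–I, 7–D, 8–B, 9–J.
All 9 left vertices are matched, so no larger matching exists.

9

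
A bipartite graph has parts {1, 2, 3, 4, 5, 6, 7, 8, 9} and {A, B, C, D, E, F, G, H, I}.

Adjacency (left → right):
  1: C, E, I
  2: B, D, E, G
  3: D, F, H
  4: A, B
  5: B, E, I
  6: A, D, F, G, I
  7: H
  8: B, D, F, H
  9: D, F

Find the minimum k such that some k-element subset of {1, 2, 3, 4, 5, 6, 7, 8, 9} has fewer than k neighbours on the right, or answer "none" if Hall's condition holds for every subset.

A matching saturating every left vertex exists, for instance 1→C, 2→E, 3→D, 4→A, 5→I, 6→G, 7→H, 8→B, 9→F.
By Hall's marriage theorem, this means |N(S)| ≥ |S| for every subset S, so no violating subset exists.

none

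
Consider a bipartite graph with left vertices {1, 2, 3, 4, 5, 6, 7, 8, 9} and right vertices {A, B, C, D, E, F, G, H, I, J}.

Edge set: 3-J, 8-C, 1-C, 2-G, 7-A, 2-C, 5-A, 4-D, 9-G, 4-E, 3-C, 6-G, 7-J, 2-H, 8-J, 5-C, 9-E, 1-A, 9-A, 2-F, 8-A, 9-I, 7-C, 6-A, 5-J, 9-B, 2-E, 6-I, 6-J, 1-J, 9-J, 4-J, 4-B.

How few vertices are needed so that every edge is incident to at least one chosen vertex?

A maximum matching has 7 edges (e.g. 1–A, 2–E, 3–C, 4–B, 5–J, 6–I, 9–G).
By König's theorem the minimum vertex cover has the same size. One such cover is {2, 4, 6, 9, A, C, J}.

7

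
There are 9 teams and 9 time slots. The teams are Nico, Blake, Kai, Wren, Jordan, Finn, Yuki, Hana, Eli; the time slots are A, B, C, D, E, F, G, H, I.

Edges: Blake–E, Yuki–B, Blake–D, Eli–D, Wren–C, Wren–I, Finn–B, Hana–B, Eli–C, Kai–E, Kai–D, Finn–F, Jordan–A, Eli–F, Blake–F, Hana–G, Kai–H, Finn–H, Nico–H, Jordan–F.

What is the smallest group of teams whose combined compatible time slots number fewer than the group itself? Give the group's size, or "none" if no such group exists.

A matching saturating every team exists, for instance Nico→H, Blake→D, Kai→E, Wren→I, Jordan→A, Finn→F, Yuki→B, Hana→G, Eli→C.
By Hall's marriage theorem, this means |N(S)| ≥ |S| for every subset S, so no violating subset exists.

none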